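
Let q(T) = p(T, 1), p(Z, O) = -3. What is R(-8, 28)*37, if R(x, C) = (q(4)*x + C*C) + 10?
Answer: 30266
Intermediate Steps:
q(T) = -3
R(x, C) = 10 + C² - 3*x (R(x, C) = (-3*x + C*C) + 10 = (-3*x + C²) + 10 = (C² - 3*x) + 10 = 10 + C² - 3*x)
R(-8, 28)*37 = (10 + 28² - 3*(-8))*37 = (10 + 784 + 24)*37 = 818*37 = 30266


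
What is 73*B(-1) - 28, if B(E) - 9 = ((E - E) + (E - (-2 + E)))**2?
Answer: 921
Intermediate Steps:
B(E) = 13 (B(E) = 9 + ((E - E) + (E - (-2 + E)))**2 = 9 + (0 + (E + (2 - E)))**2 = 9 + (0 + 2)**2 = 9 + 2**2 = 9 + 4 = 13)
73*B(-1) - 28 = 73*13 - 28 = 949 - 28 = 921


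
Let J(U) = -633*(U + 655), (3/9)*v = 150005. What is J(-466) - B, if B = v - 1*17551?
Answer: -552101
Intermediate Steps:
v = 450015 (v = 3*150005 = 450015)
J(U) = -414615 - 633*U (J(U) = -633*(655 + U) = -414615 - 633*U)
B = 432464 (B = 450015 - 1*17551 = 450015 - 17551 = 432464)
J(-466) - B = (-414615 - 633*(-466)) - 1*432464 = (-414615 + 294978) - 432464 = -119637 - 432464 = -552101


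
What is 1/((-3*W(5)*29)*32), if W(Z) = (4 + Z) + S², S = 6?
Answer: -1/125280 ≈ -7.9821e-6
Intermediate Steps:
W(Z) = 40 + Z (W(Z) = (4 + Z) + 6² = (4 + Z) + 36 = 40 + Z)
1/((-3*W(5)*29)*32) = 1/((-3*(40 + 5)*29)*32) = 1/((-3*45*29)*32) = 1/(-135*29*32) = 1/(-3915*32) = 1/(-125280) = -1/125280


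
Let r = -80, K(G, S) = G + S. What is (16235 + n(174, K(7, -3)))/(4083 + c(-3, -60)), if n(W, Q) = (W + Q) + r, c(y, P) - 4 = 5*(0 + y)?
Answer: 16333/4072 ≈ 4.0110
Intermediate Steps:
c(y, P) = 4 + 5*y (c(y, P) = 4 + 5*(0 + y) = 4 + 5*y)
n(W, Q) = -80 + Q + W (n(W, Q) = (W + Q) - 80 = (Q + W) - 80 = -80 + Q + W)
(16235 + n(174, K(7, -3)))/(4083 + c(-3, -60)) = (16235 + (-80 + (7 - 3) + 174))/(4083 + (4 + 5*(-3))) = (16235 + (-80 + 4 + 174))/(4083 + (4 - 15)) = (16235 + 98)/(4083 - 11) = 16333/4072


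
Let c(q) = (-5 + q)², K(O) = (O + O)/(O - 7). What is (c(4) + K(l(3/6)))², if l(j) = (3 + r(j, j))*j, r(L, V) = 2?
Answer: 1/81 ≈ 0.012346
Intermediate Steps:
l(j) = 5*j (l(j) = (3 + 2)*j = 5*j)
K(O) = 2*O/(-7 + O) (K(O) = (2*O)/(-7 + O) = 2*O/(-7 + O))
(c(4) + K(l(3/6)))² = ((-5 + 4)² + 2*(5*(3/6))/(-7 + 5*(3/6)))² = ((-1)² + 2*(5*(3*(⅙)))/(-7 + 5*(3*(⅙))))² = (1 + 2*(5*(½))/(-7 + 5*(½)))² = (1 + 2*(5/2)/(-7 + 5/2))² = (1 + 2*(5/2)/(-9/2))² = (1 + 2*(5/2)*(-2/9))² = (1 - 10/9)² = (-⅑)² = 1/81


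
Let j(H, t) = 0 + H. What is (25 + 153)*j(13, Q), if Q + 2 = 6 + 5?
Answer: 2314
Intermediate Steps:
Q = 9 (Q = -2 + (6 + 5) = -2 + 11 = 9)
j(H, t) = H
(25 + 153)*j(13, Q) = (25 + 153)*13 = 178*13 = 2314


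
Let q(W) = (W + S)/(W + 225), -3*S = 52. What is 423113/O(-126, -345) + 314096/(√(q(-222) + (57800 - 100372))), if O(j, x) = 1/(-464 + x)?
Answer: -342298417 - 471144*I*√7834/27419 ≈ -3.423e+8 - 1520.9*I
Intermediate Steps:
S = -52/3 (S = -⅓*52 = -52/3 ≈ -17.333)
q(W) = (-52/3 + W)/(225 + W) (q(W) = (W - 52/3)/(W + 225) = (-52/3 + W)/(225 + W))
423113/O(-126, -345) + 314096/(√(q(-222) + (57800 - 100372))) = 423113/(1/(-464 - 345)) + 314096/(√((-52/3 - 222)/(225 - 222) + (57800 - 100372))) = 423113/(1/(-809)) + 314096/(√(-718/3/3 - 42572)) = 423113/(-1/809) + 314096/(√((⅓)*(-718/3) - 42572)) = 423113*(-809) + 314096/(√(-718/9 - 42572)) = -342298417 + 314096/(√(-383866/9)) = -342298417 + 314096/((7*I*√7834/3)) = -342298417 + 314096*(-3*I*√7834/54838) = -342298417 - 471144*I*√7834/27419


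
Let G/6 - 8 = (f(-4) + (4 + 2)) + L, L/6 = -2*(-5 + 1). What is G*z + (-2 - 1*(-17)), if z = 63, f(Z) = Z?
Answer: 21939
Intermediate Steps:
L = 48 (L = 6*(-2*(-5 + 1)) = 6*(-2*(-4)) = 6*8 = 48)
G = 348 (G = 48 + 6*((-4 + (4 + 2)) + 48) = 48 + 6*((-4 + 6) + 48) = 48 + 6*(2 + 48) = 48 + 6*50 = 48 + 300 = 348)
G*z + (-2 - 1*(-17)) = 348*63 + (-2 - 1*(-17)) = 21924 + (-2 + 17) = 21924 + 15 = 21939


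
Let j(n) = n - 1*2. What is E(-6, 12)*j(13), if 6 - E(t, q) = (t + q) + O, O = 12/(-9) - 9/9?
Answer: 77/3 ≈ 25.667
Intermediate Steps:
O = -7/3 (O = 12*(-⅑) - 9*⅑ = -4/3 - 1 = -7/3 ≈ -2.3333)
j(n) = -2 + n (j(n) = n - 2 = -2 + n)
E(t, q) = 25/3 - q - t (E(t, q) = 6 - ((t + q) - 7/3) = 6 - ((q + t) - 7/3) = 6 - (-7/3 + q + t) = 6 + (7/3 - q - t) = 25/3 - q - t)
E(-6, 12)*j(13) = (25/3 - 1*12 - 1*(-6))*(-2 + 13) = (25/3 - 12 + 6)*11 = (7/3)*11 = 77/3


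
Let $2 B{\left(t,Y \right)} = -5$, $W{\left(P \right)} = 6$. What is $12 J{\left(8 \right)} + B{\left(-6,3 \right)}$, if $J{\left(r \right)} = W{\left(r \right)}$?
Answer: $\frac{139}{2} \approx 69.5$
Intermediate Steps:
$J{\left(r \right)} = 6$
$B{\left(t,Y \right)} = - \frac{5}{2}$ ($B{\left(t,Y \right)} = \frac{1}{2} \left(-5\right) = - \frac{5}{2}$)
$12 J{\left(8 \right)} + B{\left(-6,3 \right)} = 12 \cdot 6 - \frac{5}{2} = 72 - \frac{5}{2} = \frac{139}{2}$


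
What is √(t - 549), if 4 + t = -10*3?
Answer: I*√583 ≈ 24.145*I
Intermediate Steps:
t = -34 (t = -4 - 10*3 = -4 - 30 = -34)
√(t - 549) = √(-34 - 549) = √(-583) = I*√583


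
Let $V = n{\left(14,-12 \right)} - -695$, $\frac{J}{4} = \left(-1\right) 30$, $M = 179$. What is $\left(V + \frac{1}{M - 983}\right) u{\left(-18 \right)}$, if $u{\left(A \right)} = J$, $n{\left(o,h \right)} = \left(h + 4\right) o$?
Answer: $- \frac{4687310}{67} \approx -69960.0$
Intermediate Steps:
$n{\left(o,h \right)} = o \left(4 + h\right)$ ($n{\left(o,h \right)} = \left(4 + h\right) o = o \left(4 + h\right)$)
$J = -120$ ($J = 4 \left(\left(-1\right) 30\right) = 4 \left(-30\right) = -120$)
$V = 583$ ($V = 14 \left(4 - 12\right) - -695 = 14 \left(-8\right) + 695 = -112 + 695 = 583$)
$u{\left(A \right)} = -120$
$\left(V + \frac{1}{M - 983}\right) u{\left(-18 \right)} = \left(583 + \frac{1}{179 - 983}\right) \left(-120\right) = \left(583 + \frac{1}{-804}\right) \left(-120\right) = \left(583 - \frac{1}{804}\right) \left(-120\right) = \frac{468731}{804} \left(-120\right) = - \frac{4687310}{67}$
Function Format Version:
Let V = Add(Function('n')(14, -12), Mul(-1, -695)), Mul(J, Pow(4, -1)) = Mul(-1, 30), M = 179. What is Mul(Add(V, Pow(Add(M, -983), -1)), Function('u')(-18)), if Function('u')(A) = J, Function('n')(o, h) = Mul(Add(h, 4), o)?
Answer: Rational(-4687310, 67) ≈ -69960.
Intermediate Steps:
Function('n')(o, h) = Mul(o, Add(4, h)) (Function('n')(o, h) = Mul(Add(4, h), o) = Mul(o, Add(4, h)))
J = -120 (J = Mul(4, Mul(-1, 30)) = Mul(4, -30) = -120)
V = 583 (V = Add(Mul(14, Add(4, -12)), Mul(-1, -695)) = Add(Mul(14, -8), 695) = Add(-112, 695) = 583)
Function('u')(A) = -120
Mul(Add(V, Pow(Add(M, -983), -1)), Function('u')(-18)) = Mul(Add(583, Pow(Add(179, -983), -1)), -120) = Mul(Add(583, Pow(-804, -1)), -120) = Mul(Add(583, Rational(-1, 804)), -120) = Mul(Rational(468731, 804), -120) = Rational(-4687310, 67)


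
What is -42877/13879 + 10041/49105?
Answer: -1966116046/681528295 ≈ -2.8849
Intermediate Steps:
-42877/13879 + 10041/49105 = -1966116046/681528295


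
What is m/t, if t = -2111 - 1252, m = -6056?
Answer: 6056/3363 ≈ 1.8008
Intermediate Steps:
t = -3363
m/t = -6056/(-3363) = -6056*(-1/3363) = 6056/3363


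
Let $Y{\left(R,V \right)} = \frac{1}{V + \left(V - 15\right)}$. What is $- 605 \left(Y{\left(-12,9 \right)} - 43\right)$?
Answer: $\frac{77440}{3} \approx 25813.0$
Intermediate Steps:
$Y{\left(R,V \right)} = \frac{1}{-15 + 2 V}$ ($Y{\left(R,V \right)} = \frac{1}{V + \left(V - 15\right)} = \frac{1}{V + \left(-15 + V\right)} = \frac{1}{-15 + 2 V}$)
$- 605 \left(Y{\left(-12,9 \right)} - 43\right) = - 605 \left(\frac{1}{-15 + 2 \cdot 9} - 43\right) = - 605 \left(\frac{1}{-15 + 18} - 43\right) = - 605 \left(\frac{1}{3} - 43\right) = \left(-605\right) \left(- \frac{128}{3}\right) = \frac{77440}{3}$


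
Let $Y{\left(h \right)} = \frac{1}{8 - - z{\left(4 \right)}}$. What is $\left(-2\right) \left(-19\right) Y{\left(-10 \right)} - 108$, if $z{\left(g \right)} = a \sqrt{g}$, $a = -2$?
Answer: $- \frac{197}{2} \approx -98.5$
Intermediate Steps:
$z{\left(g \right)} = - 2 \sqrt{g}$
$Y{\left(h \right)} = \frac{1}{4}$ ($Y{\left(h \right)} = \frac{1}{8 - 2 \sqrt{4}} = \frac{1}{8 + \left(\left(-2\right) 2 + 0\right)} = \frac{1}{8 + \left(-4 + 0\right)} = \frac{1}{8 - 4} = \frac{1}{4}$)
$\left(-2\right) \left(-19\right) Y{\left(-10 \right)} - 108 = \left(-2\right) \left(-19\right) \frac{1}{4} - 108 = 38 \cdot \frac{1}{4} - 108 = \frac{19}{2} - 108 = - \frac{197}{2}$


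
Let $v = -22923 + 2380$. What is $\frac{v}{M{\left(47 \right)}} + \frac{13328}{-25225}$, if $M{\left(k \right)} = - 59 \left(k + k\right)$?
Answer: $\frac{444280087}{139897850} \approx 3.1757$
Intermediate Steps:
$M{\left(k \right)} = - 118 k$ ($M{\left(k \right)} = - 59 \cdot 2 k = - 118 k$)
$v = -20543$
$\frac{v}{M{\left(47 \right)}} + \frac{13328}{-25225} = - \frac{20543}{\left(-118\right) 47} + \frac{13328}{-25225} = - \frac{20543}{-5546} + 13328 \left(- \frac{1}{25225}\right) = \left(-20543\right) \left(- \frac{1}{5546}\right) - \frac{13328}{25225} = \frac{20543}{5546} - \frac{13328}{25225} = \frac{444280087}{139897850}$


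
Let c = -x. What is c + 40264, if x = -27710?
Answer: 67974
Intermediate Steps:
c = 27710 (c = -1*(-27710) = 27710)
c + 40264 = 27710 + 40264 = 67974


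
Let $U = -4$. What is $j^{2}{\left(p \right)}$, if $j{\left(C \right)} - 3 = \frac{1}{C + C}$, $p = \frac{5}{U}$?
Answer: $\frac{169}{25} \approx 6.76$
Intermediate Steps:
$p = - \frac{5}{4}$ ($p = \frac{5}{-4} = 5 \left(- \frac{1}{4}\right) = - \frac{5}{4} \approx -1.25$)
$j{\left(C \right)} = 3 + \frac{1}{2 C}$ ($j{\left(C \right)} = 3 + \frac{1}{C + C} = 3 + \frac{1}{2 C}$)
$j^{2}{\left(p \right)} = \left(3 + \frac{1}{2 \left(- \frac{5}{4}\right)}\right)^{2} = \left(3 + \frac{1}{2} \left(- \frac{4}{5}\right)\right)^{2} = \left(3 - \frac{2}{5}\right)^{2} = \left(\frac{13}{5}\right)^{2} = \frac{169}{25}$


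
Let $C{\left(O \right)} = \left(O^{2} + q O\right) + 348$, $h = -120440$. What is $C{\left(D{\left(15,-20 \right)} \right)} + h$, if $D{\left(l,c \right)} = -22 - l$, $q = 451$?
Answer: $-135410$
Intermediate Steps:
$C{\left(O \right)} = 348 + O^{2} + 451 O$ ($C{\left(O \right)} = \left(O^{2} + 451 O\right) + 348 = 348 + O^{2} + 451 O$)
$C{\left(D{\left(15,-20 \right)} \right)} + h = \left(348 + \left(-22 - 15\right)^{2} + 451 \left(-22 - 15\right)\right) - 120440 = \left(348 + \left(-37\right)^{2} + 451 \left(-37\right)\right) - 120440 = \left(348 + 1369 - 16687\right) - 120440 = -14970 - 120440 = -135410$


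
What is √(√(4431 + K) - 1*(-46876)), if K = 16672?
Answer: √(46876 + √21103) ≈ 216.84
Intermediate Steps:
√(√(4431 + K) - 1*(-46876)) = √(√(4431 + 16672) - 1*(-46876)) = √(√21103 + 46876) = √(46876 + √21103)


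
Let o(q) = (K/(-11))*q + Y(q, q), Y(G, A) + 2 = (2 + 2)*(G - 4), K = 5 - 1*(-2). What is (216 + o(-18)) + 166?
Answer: 3338/11 ≈ 303.45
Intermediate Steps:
K = 7 (K = 5 + 2 = 7)
Y(G, A) = -18 + 4*G (Y(G, A) = -2 + (2 + 2)*(G - 4) = -2 + 4*(-4 + G) = -2 + (-16 + 4*G) = -18 + 4*G)
o(q) = -18 + 37*q/11 (o(q) = (7/(-11))*q + (-18 + 4*q) = (7*(-1/11))*q + (-18 + 4*q) = -7*q/11 + (-18 + 4*q) = -18 + 37*q/11)
(216 + o(-18)) + 166 = (216 + (-18 + (37/11)*(-18))) + 166 = (216 + (-18 - 666/11)) + 166 = (216 - 864/11) + 166 = 1512/11 + 166 = 3338/11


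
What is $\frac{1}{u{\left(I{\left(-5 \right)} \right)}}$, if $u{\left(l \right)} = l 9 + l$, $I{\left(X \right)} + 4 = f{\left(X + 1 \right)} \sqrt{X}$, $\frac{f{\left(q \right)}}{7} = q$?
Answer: $\frac{i}{40 \left(- i + 7 \sqrt{5}\right)} \approx -0.00010163 + 0.0015907 i$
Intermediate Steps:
$f{\left(q \right)} = 7 q$
$I{\left(X \right)} = -4 + \sqrt{X} \left(7 + 7 X\right)$ ($I{\left(X \right)} = -4 + 7 \left(X + 1\right) \sqrt{X} = -4 + 7 \left(1 + X\right) \sqrt{X} = -4 + \left(7 + 7 X\right) \sqrt{X} = -4 + \sqrt{X} \left(7 + 7 X\right)$)
$u{\left(l \right)} = 10 l$ ($u{\left(l \right)} = 9 l + l = 10 l$)
$\frac{1}{u{\left(I{\left(-5 \right)} \right)}} = \frac{1}{10 \left(-4 + 7 \sqrt{-5} \left(1 - 5\right)\right)} = \frac{1}{10 \left(-4 + 7 i \sqrt{5} \left(-4\right)\right)} = \frac{1}{10 \left(-4 - 28 i \sqrt{5}\right)} = \frac{1}{-40 - 280 i \sqrt{5}}$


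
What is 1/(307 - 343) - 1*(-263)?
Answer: 9467/36 ≈ 262.97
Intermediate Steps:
1/(307 - 343) - 1*(-263) = 1/(-36) + 263 = -1/36 + 263 = 9467/36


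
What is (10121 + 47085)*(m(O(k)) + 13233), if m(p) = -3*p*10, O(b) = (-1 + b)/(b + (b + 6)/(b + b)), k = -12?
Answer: 35490087546/47 ≈ 7.5511e+8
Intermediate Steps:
O(b) = (-1 + b)/(b + (6 + b)/(2*b)) (O(b) = (-1 + b)/(b + (6 + b)/((2*b))) = (-1 + b)/(b + (6 + b)*(1/(2*b))) = (-1 + b)/(b + (6 + b)/(2*b)))
m(p) = -30*p
(10121 + 47085)*(m(O(k)) + 13233) = (10121 + 47085)*(-60*(-12)*(-1 - 12)/(6 - 12 + 2*(-12)²) + 13233) = 57206*(-60*(-12)*(-13)/(6 - 12 + 2*144) + 13233) = 57206*(-60*(-12)*(-13)/(6 - 12 + 288) + 13233) = 57206*(-60*(-12)*(-13)/282 + 13233) = 57206*(-30*52/47 + 13233) = 57206*(-1560/47 + 13233) = 57206*(620391/47) = 35490087546/47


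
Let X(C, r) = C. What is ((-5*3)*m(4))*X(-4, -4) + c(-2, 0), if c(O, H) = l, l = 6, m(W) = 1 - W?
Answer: -174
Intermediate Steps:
c(O, H) = 6
((-5*3)*m(4))*X(-4, -4) + c(-2, 0) = ((-5*3)*(1 - 1*4))*(-4) + 6 = -15*(1 - 4)*(-4) + 6 = -15*(-3)*(-4) + 6 = 45*(-4) + 6 = -180 + 6 = -174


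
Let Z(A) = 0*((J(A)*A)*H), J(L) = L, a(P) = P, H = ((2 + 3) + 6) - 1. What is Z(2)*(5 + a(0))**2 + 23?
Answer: 23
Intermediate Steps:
H = 10 (H = (5 + 6) - 1 = 11 - 1 = 10)
Z(A) = 0 (Z(A) = 0*((A*A)*10) = 0*(A**2*10) = 0*(10*A**2) = 0)
Z(2)*(5 + a(0))**2 + 23 = 0*(5 + 0)**2 + 23 = 0*5**2 + 23 = 0*25 + 23 = 0 + 23 = 23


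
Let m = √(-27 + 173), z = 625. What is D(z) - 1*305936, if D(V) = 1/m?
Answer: -305936 + √146/146 ≈ -3.0594e+5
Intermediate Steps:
m = √146 ≈ 12.083
D(V) = √146/146 (D(V) = 1/(√146) = √146/146)
D(z) - 1*305936 = √146/146 - 1*305936 = √146/146 - 305936 = -305936 + √146/146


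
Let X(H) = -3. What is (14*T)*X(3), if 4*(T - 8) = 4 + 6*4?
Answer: -630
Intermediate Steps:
T = 15 (T = 8 + (4 + 6*4)/4 = 8 + (4 + 24)/4 = 8 + (1/4)*28 = 8 + 7 = 15)
(14*T)*X(3) = (14*15)*(-3) = 210*(-3) = -630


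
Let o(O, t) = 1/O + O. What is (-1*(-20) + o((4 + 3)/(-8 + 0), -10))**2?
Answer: 1014049/3136 ≈ 323.36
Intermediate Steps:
o(O, t) = O + 1/O
(-1*(-20) + o((4 + 3)/(-8 + 0), -10))**2 = (-1*(-20) + ((4 + 3)/(-8 + 0) + 1/((4 + 3)/(-8 + 0))))**2 = (20 + (7/(-8) + 1/(7/(-8))))**2 = (20 + (7*(-1/8) + 1/(7*(-1/8))))**2 = (20 + (-7/8 + 1/(-7/8)))**2 = (20 + (-7/8 - 8/7))**2 = (20 - 113/56)**2 = (1007/56)**2 = 1014049/3136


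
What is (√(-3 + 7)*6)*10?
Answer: 120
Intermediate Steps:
(√(-3 + 7)*6)*10 = (√4*6)*10 = (2*6)*10 = 12*10 = 120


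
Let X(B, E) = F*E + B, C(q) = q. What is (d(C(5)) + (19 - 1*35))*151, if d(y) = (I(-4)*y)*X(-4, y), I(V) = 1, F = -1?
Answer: -9211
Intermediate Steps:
X(B, E) = B - E (X(B, E) = -E + B = B - E)
d(y) = y*(-4 - y) (d(y) = (1*y)*(-4 - y) = y*(-4 - y))
(d(C(5)) + (19 - 1*35))*151 = (5*(-4 - 1*5) + (19 - 1*35))*151 = (5*(-4 - 5) + (19 - 35))*151 = (5*(-9) - 16)*151 = (-45 - 16)*151 = -61*151 = -9211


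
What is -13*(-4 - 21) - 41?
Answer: 284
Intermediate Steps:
-13*(-4 - 21) - 41 = -13*(-25) - 41 = 325 - 41 = 284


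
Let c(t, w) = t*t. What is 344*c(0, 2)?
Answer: 0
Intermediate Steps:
c(t, w) = t**2
344*c(0, 2) = 344*0**2 = 344*0 = 0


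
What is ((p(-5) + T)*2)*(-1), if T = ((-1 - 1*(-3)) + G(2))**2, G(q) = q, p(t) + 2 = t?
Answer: -18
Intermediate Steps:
p(t) = -2 + t
T = 16 (T = ((-1 - 1*(-3)) + 2)**2 = ((-1 + 3) + 2)**2 = (2 + 2)**2 = 4**2 = 16)
((p(-5) + T)*2)*(-1) = (((-2 - 5) + 16)*2)*(-1) = ((-7 + 16)*2)*(-1) = (9*2)*(-1) = 18*(-1) = -18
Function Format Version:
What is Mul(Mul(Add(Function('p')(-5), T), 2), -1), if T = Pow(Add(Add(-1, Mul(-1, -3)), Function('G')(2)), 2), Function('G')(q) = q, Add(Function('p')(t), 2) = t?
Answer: -18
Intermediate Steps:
Function('p')(t) = Add(-2, t)
T = 16 (T = Pow(Add(Add(-1, Mul(-1, -3)), 2), 2) = Pow(Add(Add(-1, 3), 2), 2) = Pow(Add(2, 2), 2) = Pow(4, 2) = 16)
Mul(Mul(Add(Function('p')(-5), T), 2), -1) = Mul(Mul(Add(Add(-2, -5), 16), 2), -1) = Mul(Mul(Add(-7, 16), 2), -1) = Mul(Mul(9, 2), -1) = Mul(18, -1) = -18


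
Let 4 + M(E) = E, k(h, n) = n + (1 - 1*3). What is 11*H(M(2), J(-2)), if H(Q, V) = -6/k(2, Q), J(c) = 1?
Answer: 33/2 ≈ 16.500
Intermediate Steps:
k(h, n) = -2 + n (k(h, n) = n + (1 - 3) = n - 2 = -2 + n)
M(E) = -4 + E
H(Q, V) = -6/(-2 + Q)
11*H(M(2), J(-2)) = 11*(-6/(-2 + (-4 + 2))) = 11*(-6/(-2 - 2)) = 11*(-6/(-4)) = 11*(-6*(-¼)) = 11*(3/2) = 33/2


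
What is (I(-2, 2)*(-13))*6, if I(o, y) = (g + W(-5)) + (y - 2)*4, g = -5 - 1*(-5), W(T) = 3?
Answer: -234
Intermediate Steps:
g = 0 (g = -5 + 5 = 0)
I(o, y) = -5 + 4*y (I(o, y) = (0 + 3) + (y - 2)*4 = 3 + (-2 + y)*4 = 3 + (-8 + 4*y) = -5 + 4*y)
(I(-2, 2)*(-13))*6 = ((-5 + 4*2)*(-13))*6 = ((-5 + 8)*(-13))*6 = (3*(-13))*6 = -39*6 = -234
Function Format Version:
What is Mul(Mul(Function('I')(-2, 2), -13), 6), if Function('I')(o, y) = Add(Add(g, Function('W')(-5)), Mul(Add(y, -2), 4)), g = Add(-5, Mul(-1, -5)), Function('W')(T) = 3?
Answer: -234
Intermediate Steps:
g = 0 (g = Add(-5, 5) = 0)
Function('I')(o, y) = Add(-5, Mul(4, y)) (Function('I')(o, y) = Add(Add(0, 3), Mul(Add(y, -2), 4)) = Add(3, Mul(Add(-2, y), 4)) = Add(3, Add(-8, Mul(4, y))) = Add(-5, Mul(4, y)))
Mul(Mul(Function('I')(-2, 2), -13), 6) = Mul(Mul(Add(-5, Mul(4, 2)), -13), 6) = Mul(Mul(Add(-5, 8), -13), 6) = Mul(Mul(3, -13), 6) = Mul(-39, 6) = -234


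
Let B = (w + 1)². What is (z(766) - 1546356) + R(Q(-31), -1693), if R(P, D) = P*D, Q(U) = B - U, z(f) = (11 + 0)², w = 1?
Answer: -1605490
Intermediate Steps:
B = 4 (B = (1 + 1)² = 2² = 4)
z(f) = 121 (z(f) = 11² = 121)
Q(U) = 4 - U
R(P, D) = D*P
(z(766) - 1546356) + R(Q(-31), -1693) = (121 - 1546356) - 1693*(4 - 1*(-31)) = -1546235 - 1693*(4 + 31) = -1546235 - 1693*35 = -1546235 - 59255 = -1605490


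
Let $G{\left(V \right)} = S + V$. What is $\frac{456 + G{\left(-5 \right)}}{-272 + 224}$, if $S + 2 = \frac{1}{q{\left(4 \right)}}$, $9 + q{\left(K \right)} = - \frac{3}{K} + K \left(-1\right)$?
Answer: $- \frac{24691}{2640} \approx -9.3526$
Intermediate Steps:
$q{\left(K \right)} = -9 - K - \frac{3}{K}$ ($q{\left(K \right)} = -9 + \left(- \frac{3}{K} + K \left(-1\right)\right) = -9 - \left(K + \frac{3}{K}\right) = -9 - K - \frac{3}{K}$)
$S = - \frac{114}{55}$ ($S = -2 + \frac{1}{-9 - 4 - \frac{3}{4}} = -2 + \frac{1}{- \frac{55}{4}} = -2 - \frac{4}{55} = - \frac{114}{55} \approx -2.0727$)
$G{\left(V \right)} = - \frac{114}{55} + V$
$\frac{456 + G{\left(-5 \right)}}{-272 + 224} = \frac{456 - \frac{389}{55}}{-272 + 224} = \frac{456 - \frac{389}{55}}{-48} = \frac{24691}{55} \left(- \frac{1}{48}\right) = - \frac{24691}{2640}$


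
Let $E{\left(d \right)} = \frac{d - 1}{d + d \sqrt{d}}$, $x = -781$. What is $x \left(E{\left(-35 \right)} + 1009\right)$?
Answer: $\frac{- 788029 \sqrt{35} + \frac{27609131 i}{35}}{\sqrt{35} - i} \approx -7.8805 \cdot 10^{5} + 132.01 i$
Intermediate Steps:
$E{\left(d \right)} = \frac{-1 + d}{d + d^{\frac{3}{2}}}$
$x \left(E{\left(-35 \right)} + 1009\right) = - 781 \left(\frac{-1 - 35}{-35 + \left(-35\right)^{\frac{3}{2}}} + 1009\right) = - 781 \left(\frac{1}{-35 - 35 i \sqrt{35}} \left(-36\right) + 1009\right) = - 781 \left(- \frac{36}{-35 - 35 i \sqrt{35}} + 1009\right) = - 781 \left(1009 - \frac{36}{-35 - 35 i \sqrt{35}}\right) = -788029 + \frac{28116}{-35 - 35 i \sqrt{35}}$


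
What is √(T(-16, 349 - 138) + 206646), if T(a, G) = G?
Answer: √206857 ≈ 454.82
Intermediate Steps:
√(T(-16, 349 - 138) + 206646) = √((349 - 138) + 206646) = √(211 + 206646) = √206857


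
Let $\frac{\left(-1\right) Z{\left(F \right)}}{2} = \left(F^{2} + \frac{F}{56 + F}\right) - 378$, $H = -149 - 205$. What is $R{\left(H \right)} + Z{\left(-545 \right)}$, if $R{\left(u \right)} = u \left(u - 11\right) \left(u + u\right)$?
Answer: $- \frac{45024174376}{489} \approx -9.2074 \cdot 10^{7}$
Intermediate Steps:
$H = -354$
$Z{\left(F \right)} = 756 - 2 F^{2} - \frac{2 F}{56 + F}$ ($Z{\left(F \right)} = - 2 \left(\left(F^{2} + \frac{F}{56 + F}\right) - 378\right) = - 2 \left(-378 + F^{2} + \frac{F}{56 + F}\right) = 756 - 2 F^{2} - \frac{2 F}{56 + F}$)
$R{\left(u \right)} = 2 u^{2} \left(-11 + u\right)$ ($R{\left(u \right)} = u \left(-11 + u\right) 2 u = u 2 u \left(-11 + u\right) = 2 u^{2} \left(-11 + u\right)$)
$R{\left(H \right)} + Z{\left(-545 \right)} = 2 \left(-354\right)^{2} \left(-11 - 354\right) + \frac{2 \left(21168 - \left(-545\right)^{3} - 56 \left(-545\right)^{2} + 377 \left(-545\right)\right)}{56 - 545} = 2 \cdot 125316 \left(-365\right) + \frac{2 \left(21168 - -161878625 - 16633400 - 205465\right)}{-489} = -91480680 + 2 \left(- \frac{1}{489}\right) \left(21168 + 161878625 - 16633400 - 205465\right) = -91480680 + 2 \left(- \frac{1}{489}\right) 145060928 = -91480680 - \frac{290121856}{489} = - \frac{45024174376}{489}$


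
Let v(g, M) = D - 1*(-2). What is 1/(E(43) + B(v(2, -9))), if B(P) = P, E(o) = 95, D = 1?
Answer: 1/98 ≈ 0.010204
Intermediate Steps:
v(g, M) = 3 (v(g, M) = 1 - 1*(-2) = 1 + 2 = 3)
1/(E(43) + B(v(2, -9))) = 1/(95 + 3) = 1/98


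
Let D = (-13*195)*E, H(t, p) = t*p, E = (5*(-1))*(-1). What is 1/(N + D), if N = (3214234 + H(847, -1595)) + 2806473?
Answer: 1/4657067 ≈ 2.1473e-7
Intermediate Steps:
E = 5 (E = -5*(-1) = 5)
H(t, p) = p*t
D = -12675 (D = -13*195*5 = -2535*5 = -12675)
N = 4669742 (N = (3214234 - 1595*847) + 2806473 = (3214234 - 1350965) + 2806473 = 1863269 + 2806473 = 4669742)
1/(N + D) = 1/(4669742 - 12675) = 1/4657067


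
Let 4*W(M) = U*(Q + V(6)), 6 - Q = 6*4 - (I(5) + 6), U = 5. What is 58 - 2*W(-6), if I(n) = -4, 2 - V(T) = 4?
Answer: 103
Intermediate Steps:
V(T) = -2 (V(T) = 2 - 1*4 = 2 - 4 = -2)
Q = -16 (Q = 6 - (6*4 - (-4 + 6)) = 6 - (24 - 1*2) = 6 - (24 - 2) = 6 - 1*22 = 6 - 22 = -16)
W(M) = -45/2 (W(M) = (5*(-16 - 2))/4 = (5*(-18))/4 = (1/4)*(-90) = -45/2)
58 - 2*W(-6) = 58 - 2*(-45/2) = 58 + 45 = 103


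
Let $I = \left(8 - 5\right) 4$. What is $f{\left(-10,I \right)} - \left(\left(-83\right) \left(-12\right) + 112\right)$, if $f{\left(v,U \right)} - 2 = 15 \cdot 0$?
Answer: $-1106$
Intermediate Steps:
$I = 12$ ($I = 3 \cdot 4 = 12$)
$f{\left(v,U \right)} = 2$ ($f{\left(v,U \right)} = 2 + 15 \cdot 0 = 2 + 0 = 2$)
$f{\left(-10,I \right)} - \left(\left(-83\right) \left(-12\right) + 112\right) = 2 - \left(\left(-83\right) \left(-12\right) + 112\right) = 2 - \left(996 + 112\right) = 2 - 1108 = -1106$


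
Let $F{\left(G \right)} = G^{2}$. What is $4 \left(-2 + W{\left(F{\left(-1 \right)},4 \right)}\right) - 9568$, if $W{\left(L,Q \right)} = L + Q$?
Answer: $-9556$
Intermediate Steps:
$4 \left(-2 + W{\left(F{\left(-1 \right)},4 \right)}\right) - 9568 = 4 \left(-2 + \left(\left(-1\right)^{2} + 4\right)\right) - 9568 = 4 \left(-2 + \left(1 + 4\right)\right) - 9568 = 4 \left(-2 + 5\right) - 9568 = 4 \cdot 3 - 9568 = 12 - 9568 = -9556$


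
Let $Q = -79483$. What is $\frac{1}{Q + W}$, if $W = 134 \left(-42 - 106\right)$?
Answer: $- \frac{1}{99315} \approx -1.0069 \cdot 10^{-5}$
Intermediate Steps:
$W = -19832$ ($W = 134 \left(-148\right) = -19832$)
$\frac{1}{Q + W} = \frac{1}{-79483 - 19832} = \frac{1}{-99315} = - \frac{1}{99315}$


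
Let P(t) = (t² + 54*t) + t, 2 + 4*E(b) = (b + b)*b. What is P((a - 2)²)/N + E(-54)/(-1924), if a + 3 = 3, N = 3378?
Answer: -4469371/6499272 ≈ -0.68767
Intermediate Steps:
a = 0 (a = -3 + 3 = 0)
E(b) = -½ + b²/2 (E(b) = -½ + ((b + b)*b)/4 = -½ + ((2*b)*b)/4 = -½ + (2*b²)/4 = -½ + b²/2)
P(t) = t² + 55*t
P((a - 2)²)/N + E(-54)/(-1924) = ((0 - 2)²*(55 + (0 - 2)²))/3378 + (-½ + (½)*(-54)²)/(-1924) = ((-2)²*(55 + (-2)²))*(1/3378) + (-½ + (½)*2916)*(-1/1924) = (4*(55 + 4))*(1/3378) + (-½ + 1458)*(-1/1924) = (4*59)*(1/3378) + (2915/2)*(-1/1924) = 236*(1/3378) - 2915/3848 = 118/1689 - 2915/3848 = -4469371/6499272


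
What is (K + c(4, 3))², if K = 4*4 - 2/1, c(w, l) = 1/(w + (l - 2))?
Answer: 5041/25 ≈ 201.64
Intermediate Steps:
c(w, l) = 1/(-2 + l + w) (c(w, l) = 1/(w + (-2 + l)) = 1/(-2 + l + w))
K = 14 (K = 16 - 2*1 = 16 - 2 = 14)
(K + c(4, 3))² = (14 + 1/(-2 + 3 + 4))² = (14 + 1/5)² = (14 + ⅕)² = (71/5)² = 5041/25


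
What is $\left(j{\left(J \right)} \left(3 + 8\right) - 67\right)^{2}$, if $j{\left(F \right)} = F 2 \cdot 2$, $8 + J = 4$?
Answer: $59049$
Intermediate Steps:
$J = -4$ ($J = -8 + 4 = -4$)
$j{\left(F \right)} = 4 F$ ($j{\left(F \right)} = 2 F 2 = 4 F$)
$\left(j{\left(J \right)} \left(3 + 8\right) - 67\right)^{2} = \left(4 \left(-4\right) \left(3 + 8\right) - 67\right)^{2} = \left(\left(-16\right) 11 - 67\right)^{2} = \left(-176 - 67\right)^{2} = \left(-243\right)^{2} = 59049$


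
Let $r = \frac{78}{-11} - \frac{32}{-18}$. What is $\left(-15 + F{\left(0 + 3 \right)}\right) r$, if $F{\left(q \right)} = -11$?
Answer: $\frac{13676}{99} \approx 138.14$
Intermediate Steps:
$r = - \frac{526}{99}$ ($r = 78 \left(- \frac{1}{11}\right) - - \frac{16}{9} = - \frac{78}{11} + \frac{16}{9} = - \frac{526}{99} \approx -5.3131$)
$\left(-15 + F{\left(0 + 3 \right)}\right) r = \left(-15 - 11\right) \left(- \frac{526}{99}\right) = \left(-26\right) \left(- \frac{526}{99}\right) = \frac{13676}{99}$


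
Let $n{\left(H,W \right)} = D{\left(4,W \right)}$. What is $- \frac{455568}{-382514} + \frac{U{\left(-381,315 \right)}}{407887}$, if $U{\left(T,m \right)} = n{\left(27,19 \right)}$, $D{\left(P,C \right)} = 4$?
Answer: $\frac{92910897436}{78011243959} \approx 1.191$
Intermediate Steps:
$n{\left(H,W \right)} = 4$
$U{\left(T,m \right)} = 4$
$- \frac{455568}{-382514} + \frac{U{\left(-381,315 \right)}}{407887} = - \frac{455568}{-382514} + \frac{4}{407887} = \left(-455568\right) \left(- \frac{1}{382514}\right) + 4 \cdot \frac{1}{407887} = \frac{227784}{191257} + \frac{4}{407887} = \frac{92910897436}{78011243959}$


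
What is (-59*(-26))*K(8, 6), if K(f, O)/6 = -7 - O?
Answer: -119652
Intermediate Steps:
K(f, O) = -42 - 6*O (K(f, O) = 6*(-7 - O) = -42 - 6*O)
(-59*(-26))*K(8, 6) = (-59*(-26))*(-42 - 6*6) = 1534*(-42 - 36) = 1534*(-78) = -119652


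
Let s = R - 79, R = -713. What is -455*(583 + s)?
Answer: 95095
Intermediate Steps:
s = -792 (s = -713 - 79 = -792)
-455*(583 + s) = -455*(583 - 792) = -455*(-209) = 95095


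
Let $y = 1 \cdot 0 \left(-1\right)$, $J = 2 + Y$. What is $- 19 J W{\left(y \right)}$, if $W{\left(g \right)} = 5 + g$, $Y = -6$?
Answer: $380$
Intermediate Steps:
$J = -4$ ($J = 2 - 6 = -4$)
$y = 0$ ($y = 0 \left(-1\right) = 0$)
$- 19 J W{\left(y \right)} = \left(-19\right) \left(-4\right) \left(5 + 0\right) = 76 \cdot 5 = 380$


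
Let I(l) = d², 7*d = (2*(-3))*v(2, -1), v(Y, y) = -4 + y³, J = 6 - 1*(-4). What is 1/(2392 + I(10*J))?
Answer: 49/118108 ≈ 0.00041487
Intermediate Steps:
J = 10 (J = 6 + 4 = 10)
d = 30/7 (d = ((2*(-3))*(-4 + (-1)³))/7 = (-6*(-4 - 1))/7 = (-6*(-5))/7 = (⅐)*30 = 30/7 ≈ 4.2857)
I(l) = 900/49 (I(l) = (30/7)² = 900/49)
1/(2392 + I(10*J)) = 1/(2392 + 900/49) = 1/(118108/49) = 49/118108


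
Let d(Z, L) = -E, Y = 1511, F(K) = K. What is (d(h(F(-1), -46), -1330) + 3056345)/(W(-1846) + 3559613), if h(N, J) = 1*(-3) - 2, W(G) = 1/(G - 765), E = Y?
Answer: 3988085787/4647074771 ≈ 0.85819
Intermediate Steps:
E = 1511
W(G) = 1/(-765 + G)
h(N, J) = -5 (h(N, J) = -3 - 2 = -5)
d(Z, L) = -1511 (d(Z, L) = -1*1511 = -1511)
(d(h(F(-1), -46), -1330) + 3056345)/(W(-1846) + 3559613) = (-1511 + 3056345)/(1/(-765 - 1846) + 3559613) = 3054834/(1/(-2611) + 3559613) = 3054834/(-1/2611 + 3559613) = 3054834/(9294149542/2611) = 3054834*(2611/9294149542) = 3988085787/4647074771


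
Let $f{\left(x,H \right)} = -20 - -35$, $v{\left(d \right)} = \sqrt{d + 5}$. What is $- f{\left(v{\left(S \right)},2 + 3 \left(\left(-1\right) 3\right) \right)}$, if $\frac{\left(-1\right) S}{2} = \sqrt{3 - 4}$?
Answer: $-15$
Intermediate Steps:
$S = - 2 i$ ($S = - 2 \sqrt{3 - 4} = - 2 \sqrt{-1} = - 2 i \approx - 2.0 i$)
$v{\left(d \right)} = \sqrt{5 + d}$
$f{\left(x,H \right)} = 15$ ($f{\left(x,H \right)} = -20 + 35 = 15$)
$- f{\left(v{\left(S \right)},2 + 3 \left(\left(-1\right) 3\right) \right)} = \left(-1\right) 15 = -15$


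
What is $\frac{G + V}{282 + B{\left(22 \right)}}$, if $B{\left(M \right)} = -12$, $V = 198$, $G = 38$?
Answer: $\frac{118}{135} \approx 0.87407$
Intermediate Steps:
$\frac{G + V}{282 + B{\left(22 \right)}} = \frac{38 + 198}{282 - 12} = \frac{236}{270} = 236 \cdot \frac{1}{270} = \frac{118}{135}$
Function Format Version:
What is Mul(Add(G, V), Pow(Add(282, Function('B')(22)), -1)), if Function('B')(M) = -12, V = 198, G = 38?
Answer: Rational(118, 135) ≈ 0.87407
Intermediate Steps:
Mul(Add(G, V), Pow(Add(282, Function('B')(22)), -1)) = Mul(Add(38, 198), Pow(Add(282, -12), -1)) = Mul(236, Pow(270, -1)) = Mul(236, Rational(1, 270)) = Rational(118, 135)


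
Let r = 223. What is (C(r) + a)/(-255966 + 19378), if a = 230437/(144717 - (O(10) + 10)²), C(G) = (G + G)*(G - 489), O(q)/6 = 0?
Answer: 17156551975/34214646796 ≈ 0.50144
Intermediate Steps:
O(q) = 0 (O(q) = 6*0 = 0)
C(G) = 2*G*(-489 + G) (C(G) = (2*G)*(-489 + G) = 2*G*(-489 + G))
a = 230437/144617 (a = 230437/(144717 - (0 + 10)²) = 230437/(144717 - 1*10²) = 230437/(144717 - 1*100) = 230437/(144717 - 100) = 230437/144617 ≈ 1.5934)
(C(r) + a)/(-255966 + 19378) = (2*223*(-489 + 223) + 230437/144617)/(-255966 + 19378) = (2*223*(-266) + 230437/144617)/(-236588) = (-118636 + 230437/144617)*(-1/236588) = -17156551975/144617*(-1/236588) = 17156551975/34214646796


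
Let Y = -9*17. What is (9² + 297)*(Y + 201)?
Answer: 18144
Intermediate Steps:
Y = -153
(9² + 297)*(Y + 201) = (9² + 297)*(-153 + 201) = (81 + 297)*48 = 378*48 = 18144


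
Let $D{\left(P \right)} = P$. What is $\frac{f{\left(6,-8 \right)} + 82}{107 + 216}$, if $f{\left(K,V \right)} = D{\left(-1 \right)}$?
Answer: $\frac{81}{323} \approx 0.25077$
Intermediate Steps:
$f{\left(K,V \right)} = -1$
$\frac{f{\left(6,-8 \right)} + 82}{107 + 216} = \frac{-1 + 82}{107 + 216} = \frac{81}{323}$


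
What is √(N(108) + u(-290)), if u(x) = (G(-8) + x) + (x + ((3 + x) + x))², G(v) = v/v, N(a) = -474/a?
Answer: √27050242/6 ≈ 866.83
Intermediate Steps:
G(v) = 1
u(x) = 1 + x + (3 + 3*x)² (u(x) = (1 + x) + (x + ((3 + x) + x))² = (1 + x) + (x + (3 + 2*x))² = (1 + x) + (3 + 3*x)² = 1 + x + (3 + 3*x)²)
√(N(108) + u(-290)) = √(-474/108 + (1 - 290 + 9*(1 - 290)²)) = √(-474*1/108 + (1 - 290 + 9*(-289)²)) = √(-79/18 + (1 - 290 + 9*83521)) = √(-79/18 + (1 - 290 + 751689)) = √(-79/18 + 751400) = √(13525121/18) = √27050242/6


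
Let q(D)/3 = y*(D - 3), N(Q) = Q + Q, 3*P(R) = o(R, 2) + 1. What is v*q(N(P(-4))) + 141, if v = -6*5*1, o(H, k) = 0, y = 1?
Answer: 351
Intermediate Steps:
v = -30 (v = -30*1 = -30)
P(R) = 1/3 (P(R) = (0 + 1)/3 = (1/3)*1 = 1/3)
N(Q) = 2*Q
q(D) = -9 + 3*D (q(D) = 3*(1*(D - 3)) = 3*(1*(-3 + D)) = 3*(-3 + D) = -9 + 3*D)
v*q(N(P(-4))) + 141 = -30*(-9 + 3*(2*(1/3))) + 141 = -30*(-9 + 3*(2/3)) + 141 = -30*(-9 + 2) + 141 = -30*(-7) + 141 = 210 + 141 = 351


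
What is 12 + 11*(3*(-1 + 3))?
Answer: 78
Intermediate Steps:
12 + 11*(3*(-1 + 3)) = 12 + 11*(3*2) = 12 + 11*6 = 12 + 66 = 78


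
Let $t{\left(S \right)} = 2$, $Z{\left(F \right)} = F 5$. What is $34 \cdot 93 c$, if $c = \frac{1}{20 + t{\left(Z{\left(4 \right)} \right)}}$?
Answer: $\frac{1581}{11} \approx 143.73$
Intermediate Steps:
$Z{\left(F \right)} = 5 F$
$c = \frac{1}{22}$ ($c = \frac{1}{20 + 2} = \frac{1}{22} \approx 0.045455$)
$34 \cdot 93 c = 34 \cdot 93 \cdot \frac{1}{22} = 3162 \cdot \frac{1}{22} = \frac{1581}{11}$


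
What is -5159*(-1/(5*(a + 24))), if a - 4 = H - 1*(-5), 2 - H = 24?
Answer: 469/5 ≈ 93.800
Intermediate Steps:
H = -22 (H = 2 - 1*24 = 2 - 24 = -22)
a = -13 (a = 4 + (-22 - 1*(-5)) = 4 + (-22 + 5) = 4 - 17 = -13)
-5159*(-1/(5*(a + 24))) = -5159*(-1/(5*(-13 + 24))) = -5159/((-5*11)) = -5159/(-55) = -5159*(-1/55) = 469/5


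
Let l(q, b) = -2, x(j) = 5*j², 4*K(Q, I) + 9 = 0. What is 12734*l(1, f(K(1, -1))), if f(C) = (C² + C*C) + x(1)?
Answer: -25468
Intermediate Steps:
K(Q, I) = -9/4 (K(Q, I) = -9/4 + (¼)*0 = -9/4 + 0 = -9/4)
f(C) = 5 + 2*C² (f(C) = (C² + C*C) + 5*1² = (C² + C²) + 5*1 = 2*C² + 5 = 5 + 2*C²)
12734*l(1, f(K(1, -1))) = 12734*(-2) = -25468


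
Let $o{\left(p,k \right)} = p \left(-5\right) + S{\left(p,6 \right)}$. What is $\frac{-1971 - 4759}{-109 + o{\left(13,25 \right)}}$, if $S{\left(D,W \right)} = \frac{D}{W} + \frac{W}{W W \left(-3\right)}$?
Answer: $\frac{60570}{1547} \approx 39.153$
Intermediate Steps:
$S{\left(D,W \right)} = - \frac{1}{3 W} + \frac{D}{W}$ ($S{\left(D,W \right)} = \frac{D}{W} + \frac{W}{W^{2} \left(-3\right)} = \frac{D}{W} + \frac{W}{\left(-3\right) W^{2}} = \frac{D}{W} + W \left(- \frac{1}{3 W^{2}}\right) = \frac{D}{W} - \frac{1}{3 W} = - \frac{1}{3 W} + \frac{D}{W}$)
$o{\left(p,k \right)} = - \frac{1}{18} - \frac{29 p}{6}$ ($o{\left(p,k \right)} = p \left(-5\right) + \frac{- \frac{1}{3} + p}{6} = - 5 p + \frac{- \frac{1}{3} + p}{6} = - 5 p + \left(- \frac{1}{18} + \frac{p}{6}\right) = - \frac{1}{18} - \frac{29 p}{6}$)
$\frac{-1971 - 4759}{-109 + o{\left(13,25 \right)}} = \frac{-1971 - 4759}{-109 - \frac{566}{9}} = - \frac{6730}{-109 - \frac{566}{9}} = - \frac{6730}{- \frac{1547}{9}} = \left(-6730\right) \left(- \frac{9}{1547}\right) = \frac{60570}{1547}$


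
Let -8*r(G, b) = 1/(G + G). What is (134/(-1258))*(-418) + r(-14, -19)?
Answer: 6273973/140896 ≈ 44.529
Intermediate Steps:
r(G, b) = -1/(16*G) (r(G, b) = -1/(8*(G + G)) = -1/(2*G)/8 = -1/(16*G))
(134/(-1258))*(-418) + r(-14, -19) = (134/(-1258))*(-418) - 1/16/(-14) = (134*(-1/1258))*(-418) - 1/16*(-1/14) = -67/629*(-418) + 1/224 = 28006/629 + 1/224 = 6273973/140896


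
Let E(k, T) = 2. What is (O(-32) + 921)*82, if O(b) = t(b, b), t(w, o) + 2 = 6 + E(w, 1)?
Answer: 76014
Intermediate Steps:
t(w, o) = 6 (t(w, o) = -2 + (6 + 2) = -2 + 8 = 6)
O(b) = 6
(O(-32) + 921)*82 = (6 + 921)*82 = 927*82 = 76014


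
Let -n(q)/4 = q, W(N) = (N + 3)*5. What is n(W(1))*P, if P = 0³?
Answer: 0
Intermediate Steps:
W(N) = 15 + 5*N (W(N) = (3 + N)*5 = 15 + 5*N)
P = 0
n(q) = -4*q
n(W(1))*P = -4*(15 + 5*1)*0 = -4*(15 + 5)*0 = -4*20*0 = -80*0 = 0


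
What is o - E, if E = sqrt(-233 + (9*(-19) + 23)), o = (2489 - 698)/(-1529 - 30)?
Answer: -1791/1559 - I*sqrt(381) ≈ -1.1488 - 19.519*I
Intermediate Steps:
o = -1791/1559 (o = 1791/(-1559) = 1791*(-1/1559) = -1791/1559 ≈ -1.1488)
E = I*sqrt(381) (E = sqrt(-233 + (-171 + 23)) = sqrt(-233 - 148) = sqrt(-381) = I*sqrt(381) ≈ 19.519*I)
o - E = -1791/1559 - I*sqrt(381)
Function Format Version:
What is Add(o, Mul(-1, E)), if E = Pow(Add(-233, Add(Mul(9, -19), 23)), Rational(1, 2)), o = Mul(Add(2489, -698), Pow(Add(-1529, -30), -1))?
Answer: Add(Rational(-1791, 1559), Mul(-1, I, Pow(381, Rational(1, 2)))) ≈ Add(-1.1488, Mul(-19.519, I))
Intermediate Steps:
o = Rational(-1791, 1559) (o = Mul(1791, Pow(-1559, -1)) = Mul(1791, Rational(-1, 1559)) = Rational(-1791, 1559) ≈ -1.1488)
E = Mul(I, Pow(381, Rational(1, 2))) (E = Pow(Add(-233, Add(-171, 23)), Rational(1, 2)) = Pow(Add(-233, -148), Rational(1, 2)) = Pow(-381, Rational(1, 2)) = Mul(I, Pow(381, Rational(1, 2))) ≈ Mul(19.519, I))
Add(o, Mul(-1, E)) = Add(Rational(-1791, 1559), Mul(-1, Mul(I, Pow(381, Rational(1, 2))))) = Add(Rational(-1791, 1559), Mul(-1, I, Pow(381, Rational(1, 2))))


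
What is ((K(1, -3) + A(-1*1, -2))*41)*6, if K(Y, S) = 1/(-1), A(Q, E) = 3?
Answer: 492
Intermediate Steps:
K(Y, S) = -1
((K(1, -3) + A(-1*1, -2))*41)*6 = ((-1 + 3)*41)*6 = (2*41)*6 = 82*6 = 492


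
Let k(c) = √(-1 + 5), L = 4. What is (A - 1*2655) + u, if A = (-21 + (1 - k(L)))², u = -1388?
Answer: -3559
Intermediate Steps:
k(c) = 2 (k(c) = √4 = 2)
A = 484 (A = (-21 + (1 - 1*2))² = (-21 + (1 - 2))² = (-21 - 1)² = (-22)² = 484)
(A - 1*2655) + u = (484 - 1*2655) - 1388 = (484 - 2655) - 1388 = -2171 - 1388 = -3559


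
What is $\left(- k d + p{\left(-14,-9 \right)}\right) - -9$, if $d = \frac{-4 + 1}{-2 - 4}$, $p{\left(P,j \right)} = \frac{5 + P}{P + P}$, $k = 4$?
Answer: $\frac{205}{28} \approx 7.3214$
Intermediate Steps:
$p{\left(P,j \right)} = \frac{5 + P}{2 P}$
$d = \frac{1}{2}$ ($d = - \frac{3}{-6} = \left(-3\right) \left(- \frac{1}{6}\right) = \frac{1}{2} \approx 0.5$)
$\left(- k d + p{\left(-14,-9 \right)}\right) - -9 = \left(\left(-1\right) 4 \cdot \frac{1}{2} + \frac{5 - 14}{2 \left(-14\right)}\right) - -9 = \left(\left(-4\right) \frac{1}{2} + \frac{1}{2} \left(- \frac{1}{14}\right) \left(-9\right)\right) + 9 = \left(-2 + \frac{9}{28}\right) + 9 = - \frac{47}{28} + 9 = \frac{205}{28}$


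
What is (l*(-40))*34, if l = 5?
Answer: -6800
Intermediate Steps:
(l*(-40))*34 = (5*(-40))*34 = -200*34 = -6800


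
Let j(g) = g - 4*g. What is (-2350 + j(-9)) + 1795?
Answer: -528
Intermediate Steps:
j(g) = -3*g
(-2350 + j(-9)) + 1795 = (-2350 - 3*(-9)) + 1795 = (-2350 + 27) + 1795 = -2323 + 1795 = -528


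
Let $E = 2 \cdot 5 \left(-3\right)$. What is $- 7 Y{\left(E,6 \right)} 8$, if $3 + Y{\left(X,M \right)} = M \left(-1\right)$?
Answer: $504$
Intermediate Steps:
$E = -30$ ($E = 10 \left(-3\right) = -30$)
$Y{\left(X,M \right)} = -3 - M$ ($Y{\left(X,M \right)} = -3 + M \left(-1\right) = -3 - M$)
$- 7 Y{\left(E,6 \right)} 8 = - 7 \left(-3 - 6\right) 8 = \left(-7\right) \left(-9\right) 8 = 63 \cdot 8 = 504$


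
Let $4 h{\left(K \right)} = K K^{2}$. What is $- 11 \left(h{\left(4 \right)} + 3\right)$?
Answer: $-209$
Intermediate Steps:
$h{\left(K \right)} = \frac{K^{3}}{4}$ ($h{\left(K \right)} = \frac{K K^{2}}{4} = \frac{K^{3}}{4}$)
$- 11 \left(h{\left(4 \right)} + 3\right) = - 11 \left(\frac{4^{3}}{4} + 3\right) = - 11 \left(\frac{1}{4} \cdot 64 + 3\right) = - 11 \left(16 + 3\right) = \left(-11\right) 19 = -209$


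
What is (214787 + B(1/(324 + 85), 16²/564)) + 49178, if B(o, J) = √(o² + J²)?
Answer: 263965 + √685202857/57669 ≈ 2.6397e+5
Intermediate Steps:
B(o, J) = √(J² + o²)
(214787 + B(1/(324 + 85), 16²/564)) + 49178 = (214787 + √((16²/564)² + (1/(324 + 85))²)) + 49178 = (214787 + √((256*(1/564))² + (1/409)²)) + 49178 = (214787 + √((64/141)² + (1/409)²)) + 49178 = (214787 + √(4096/19881 + 1/167281)) + 49178 = (214787 + √(685202857/3325713561)) + 49178 = (214787 + √685202857/57669) + 49178 = 263965 + √685202857/57669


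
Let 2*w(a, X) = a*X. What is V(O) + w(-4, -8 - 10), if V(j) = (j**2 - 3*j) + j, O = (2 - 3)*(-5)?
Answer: 51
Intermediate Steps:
w(a, X) = X*a/2 (w(a, X) = (a*X)/2 = (X*a)/2 = X*a/2)
O = 5 (O = -1*(-5) = 5)
V(j) = j**2 - 2*j
V(O) + w(-4, -8 - 10) = 5*(-2 + 5) + (1/2)*(-8 - 10)*(-4) = 5*3 + (1/2)*(-18)*(-4) = 15 + 36 = 51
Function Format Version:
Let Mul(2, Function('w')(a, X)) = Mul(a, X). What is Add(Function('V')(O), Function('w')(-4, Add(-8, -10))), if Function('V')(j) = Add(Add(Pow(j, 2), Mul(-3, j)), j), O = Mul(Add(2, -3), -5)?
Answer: 51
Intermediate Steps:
Function('w')(a, X) = Mul(Rational(1, 2), X, a) (Function('w')(a, X) = Mul(Rational(1, 2), Mul(a, X)) = Mul(Rational(1, 2), Mul(X, a)) = Mul(Rational(1, 2), X, a))
O = 5 (O = Mul(-1, -5) = 5)
Function('V')(j) = Add(Pow(j, 2), Mul(-2, j))
Add(Function('V')(O), Function('w')(-4, Add(-8, -10))) = Add(Mul(5, Add(-2, 5)), Mul(Rational(1, 2), Add(-8, -10), -4)) = Add(Mul(5, 3), Mul(Rational(1, 2), -18, -4)) = Add(15, 36) = 51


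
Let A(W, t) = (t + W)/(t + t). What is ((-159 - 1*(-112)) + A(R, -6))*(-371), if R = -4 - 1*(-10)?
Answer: 17437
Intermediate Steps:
R = 6 (R = -4 + 10 = 6)
A(W, t) = (W + t)/(2*t) (A(W, t) = (W + t)/((2*t)) = (W + t)*(1/(2*t)) = (W + t)/(2*t))
((-159 - 1*(-112)) + A(R, -6))*(-371) = ((-159 - 1*(-112)) + (½)*(6 - 6)/(-6))*(-371) = ((-159 + 112) + (½)*(-⅙)*0)*(-371) = (-47 + 0)*(-371) = -47*(-371) = 17437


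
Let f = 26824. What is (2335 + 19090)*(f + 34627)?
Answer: 1316587675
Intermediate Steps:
(2335 + 19090)*(f + 34627) = (2335 + 19090)*(26824 + 34627) = 21425*61451 = 1316587675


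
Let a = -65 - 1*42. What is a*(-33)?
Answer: 3531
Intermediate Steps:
a = -107 (a = -65 - 42 = -107)
a*(-33) = -107*(-33) = 3531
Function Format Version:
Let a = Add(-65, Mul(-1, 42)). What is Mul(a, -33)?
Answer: 3531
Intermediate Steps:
a = -107 (a = Add(-65, -42) = -107)
Mul(a, -33) = Mul(-107, -33) = 3531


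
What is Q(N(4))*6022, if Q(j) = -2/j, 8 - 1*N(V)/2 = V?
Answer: -3011/2 ≈ -1505.5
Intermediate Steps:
N(V) = 16 - 2*V
Q(N(4))*6022 = -2/(16 - 2*4)*6022 = -2/(16 - 8)*6022 = -2/8*6022 = -2*⅛*6022 = -¼*6022 = -3011/2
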